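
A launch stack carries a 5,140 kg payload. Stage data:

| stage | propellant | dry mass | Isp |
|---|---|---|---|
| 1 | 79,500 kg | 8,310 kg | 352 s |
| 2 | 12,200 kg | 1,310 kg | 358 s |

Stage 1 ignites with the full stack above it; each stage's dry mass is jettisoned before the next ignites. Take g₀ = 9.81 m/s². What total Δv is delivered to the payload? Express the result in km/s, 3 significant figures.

Δv ≈ 8.47 km/s

Ignition mass of stage 1 = 79,500+8,310 + 12,200+1,310 + 5,140 = 106,460 kg.
Stage 1: m₀ = 106,460 kg, m_f = 106,460 − 79,500 = 26,960 kg; Δv = 352×9.81×ln(3.949) = 3453.1×1.3734 ≈ 4743 m/s.
Stage 2: m₀ = 18,650 kg, m_f = 18,650 − 12,200 = 6,450 kg; Δv = 358×9.81×ln(2.891) = 3512.0×1.0618 ≈ 3729 m/s.
Total Δv = 4743 + 3729 = 8472 m/s.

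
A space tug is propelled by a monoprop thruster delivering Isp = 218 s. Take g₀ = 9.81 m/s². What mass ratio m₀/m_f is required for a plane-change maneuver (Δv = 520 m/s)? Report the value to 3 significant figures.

mass ratio ≈ 1.28

v_e = Isp · g₀ = 218 × 9.81 = 2138.6 m/s.
m₀/m_f = exp(Δv / v_e) = exp(520 / 2138.6) = exp(0.2432) = 1.2753.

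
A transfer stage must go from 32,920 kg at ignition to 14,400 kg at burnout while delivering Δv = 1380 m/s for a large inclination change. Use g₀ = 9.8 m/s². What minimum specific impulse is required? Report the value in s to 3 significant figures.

ln(m₀/m_f) = ln(32920/14400) = ln(2.286) = 0.8269.
Using Δv = v_e ln(m₀/m_f): v_e = Δv / ln(m₀/m_f) = 1380 / 0.8269 = 1669.0 m/s.
Isp = v_e / g₀ = 1669.0 / 9.8 = 170.3 s.

Isp ≈ 170 s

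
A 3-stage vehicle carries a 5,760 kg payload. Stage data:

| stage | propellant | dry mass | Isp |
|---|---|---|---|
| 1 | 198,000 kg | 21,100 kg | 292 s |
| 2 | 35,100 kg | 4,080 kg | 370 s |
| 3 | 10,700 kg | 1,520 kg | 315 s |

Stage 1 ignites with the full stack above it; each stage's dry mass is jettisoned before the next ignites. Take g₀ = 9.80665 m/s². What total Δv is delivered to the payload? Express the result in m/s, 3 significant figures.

Ignition mass of stage 1 = 198,000+21,100 + 35,100+4,080 + 10,700+1,520 + 5,760 = 276,260 kg.
Stage 1: m₀ = 276,260 kg, m_f = 276,260 − 198,000 = 78,260 kg; Δv = 292×9.80665×ln(3.53) = 2863.5×1.2613 ≈ 3612 m/s.
Stage 2: m₀ = 57,160 kg, m_f = 57,160 − 35,100 = 22,060 kg; Δv = 370×9.80665×ln(2.591) = 3628.5×0.9521 ≈ 3455 m/s.
Stage 3: m₀ = 17,980 kg, m_f = 17,980 − 10,700 = 7,280 kg; Δv = 315×9.80665×ln(2.47) = 3089.1×0.9041 ≈ 2793 m/s.
Total Δv = 3612 + 3455 + 2793 = 9860 m/s.

Δv ≈ 9860 m/s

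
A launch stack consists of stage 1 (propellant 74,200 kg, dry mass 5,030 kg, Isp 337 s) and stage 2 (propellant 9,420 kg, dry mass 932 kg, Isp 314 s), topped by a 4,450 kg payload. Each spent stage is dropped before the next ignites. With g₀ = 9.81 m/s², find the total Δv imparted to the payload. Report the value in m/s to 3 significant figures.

Ignition mass of stage 1 = 74,200+5,030 + 9,420+932 + 4,450 = 94,032 kg.
Stage 1: m₀ = 94,032 kg, m_f = 94,032 − 74,200 = 19,832 kg; Δv = 337×9.81×ln(4.741) = 3306.0×1.5563 ≈ 5145 m/s.
Stage 2: m₀ = 14,802 kg, m_f = 14,802 − 9,420 = 5,382 kg; Δv = 314×9.81×ln(2.75) = 3080.3×1.0117 ≈ 3116 m/s.
Total Δv = 5145 + 3116 = 8261 m/s.

Δv ≈ 8260 m/s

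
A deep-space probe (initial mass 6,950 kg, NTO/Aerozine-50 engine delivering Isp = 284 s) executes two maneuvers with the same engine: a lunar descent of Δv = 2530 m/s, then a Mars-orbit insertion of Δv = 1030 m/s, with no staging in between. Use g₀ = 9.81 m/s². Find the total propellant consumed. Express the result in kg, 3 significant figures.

v_e = Isp · g₀ = 284 × 9.81 = 2786.0 m/s.
After the first burn: m = 6950 × exp(−2530/2786.0) = 6950 × 0.40329 = 2,802.87 kg.
After the second burn: m = 2,802.87 × exp(−1030/2786.0) = 2,802.87 × 0.69094 = 1,936.61 kg.
Total propellant = m₀ − m_final = 6950 − 1,936.61 = 5,013.39 kg.

total propellant consumed ≈ 5010 kg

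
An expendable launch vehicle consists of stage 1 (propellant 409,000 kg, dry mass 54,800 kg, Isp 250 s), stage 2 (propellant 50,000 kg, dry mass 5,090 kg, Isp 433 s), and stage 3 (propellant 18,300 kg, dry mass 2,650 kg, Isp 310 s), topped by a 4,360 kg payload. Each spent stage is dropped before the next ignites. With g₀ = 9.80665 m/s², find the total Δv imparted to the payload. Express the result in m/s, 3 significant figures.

Ignition mass of stage 1 = 409,000+54,800 + 50,000+5,090 + 18,300+2,650 + 4,360 = 544,200 kg.
Stage 1: m₀ = 544,200 kg, m_f = 544,200 − 409,000 = 135,200 kg; Δv = 250×9.80665×ln(4.025) = 2451.7×1.3926 ≈ 3414 m/s.
Stage 2: m₀ = 80,400 kg, m_f = 80,400 − 50,000 = 30,400 kg; Δv = 433×9.80665×ln(2.645) = 4246.3×0.9726 ≈ 4130 m/s.
Stage 3: m₀ = 25,310 kg, m_f = 25,310 − 18,300 = 7,010 kg; Δv = 310×9.80665×ln(3.611) = 3040.1×1.2839 ≈ 3903 m/s.
Total Δv = 3414 + 4130 + 3903 = 11447 m/s.

Δv ≈ 11400 m/s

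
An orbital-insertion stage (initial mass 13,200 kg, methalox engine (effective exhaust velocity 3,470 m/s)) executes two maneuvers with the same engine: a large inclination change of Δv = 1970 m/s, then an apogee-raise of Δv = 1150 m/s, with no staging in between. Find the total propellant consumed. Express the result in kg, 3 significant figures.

total propellant consumed ≈ 7830 kg

After the first burn: m = 13200 × exp(−1970/3470.0) = 13200 × 0.56681 = 7,481.89 kg.
After the second burn: m = 7,481.89 × exp(−1150/3470.0) = 7,481.89 × 0.71791 = 5,371.32 kg.
Total propellant = m₀ − m_final = 13200 − 5,371.32 = 7,828.68 kg.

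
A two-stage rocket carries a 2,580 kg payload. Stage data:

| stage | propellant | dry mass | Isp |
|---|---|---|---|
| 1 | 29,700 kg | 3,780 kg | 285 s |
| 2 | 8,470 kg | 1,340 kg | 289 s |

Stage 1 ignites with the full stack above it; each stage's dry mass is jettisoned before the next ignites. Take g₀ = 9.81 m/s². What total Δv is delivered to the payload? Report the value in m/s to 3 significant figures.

Δv ≈ 6180 m/s

Ignition mass of stage 1 = 29,700+3,780 + 8,470+1,340 + 2,580 = 45,870 kg.
Stage 1: m₀ = 45,870 kg, m_f = 45,870 − 29,700 = 16,170 kg; Δv = 285×9.81×ln(2.837) = 2795.9×1.0427 ≈ 2915 m/s.
Stage 2: m₀ = 12,390 kg, m_f = 12,390 − 8,470 = 3,920 kg; Δv = 289×9.81×ln(3.161) = 2835.1×1.1508 ≈ 3263 m/s.
Total Δv = 2915 + 3263 = 6178 m/s.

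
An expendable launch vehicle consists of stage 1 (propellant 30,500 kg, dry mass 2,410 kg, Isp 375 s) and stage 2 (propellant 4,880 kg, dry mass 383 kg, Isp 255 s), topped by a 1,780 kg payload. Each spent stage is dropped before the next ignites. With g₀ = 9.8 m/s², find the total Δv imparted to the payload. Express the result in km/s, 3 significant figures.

Ignition mass of stage 1 = 30,500+2,410 + 4,880+383 + 1,780 = 39,953 kg.
Stage 1: m₀ = 39,953 kg, m_f = 39,953 − 30,500 = 9,453 kg; Δv = 375×9.8×ln(4.226) = 3675.0×1.4414 ≈ 5297 m/s.
Stage 2: m₀ = 7,043 kg, m_f = 7,043 − 4,880 = 2,163 kg; Δv = 255×9.8×ln(3.256) = 2499.0×1.1805 ≈ 2950 m/s.
Total Δv = 5297 + 2950 = 8247 m/s.

Δv ≈ 8.25 km/s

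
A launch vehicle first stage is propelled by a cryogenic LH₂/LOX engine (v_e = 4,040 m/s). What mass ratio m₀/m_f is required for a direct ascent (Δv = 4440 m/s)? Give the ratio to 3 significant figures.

mass ratio ≈ 3.00

From the ideal rocket equation, m₀/m_f = exp(Δv / v_e) = exp(4440 / 4040.0) = exp(1.0990) = 3.0012.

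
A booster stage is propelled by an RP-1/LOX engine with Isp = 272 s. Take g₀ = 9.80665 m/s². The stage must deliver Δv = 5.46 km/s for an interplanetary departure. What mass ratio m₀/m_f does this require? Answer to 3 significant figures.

mass ratio ≈ 7.74

v_e = Isp · g₀ = 272 × 9.80665 = 2667.4 m/s.
Rocket equation: m₀/m_f = exp(Δv / v_e) = exp(5460 / 2667.4) = exp(2.0469) = 7.7441.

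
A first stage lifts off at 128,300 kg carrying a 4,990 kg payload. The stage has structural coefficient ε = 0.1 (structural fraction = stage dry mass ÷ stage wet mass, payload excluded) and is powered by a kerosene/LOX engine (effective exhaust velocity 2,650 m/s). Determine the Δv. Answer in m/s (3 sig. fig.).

Stage wet mass = m₀ − payload = 128,300 − 4,990 = 123,310 kg.
Stage dry mass = ε × stage wet mass = 0.1 × 123,310 = 12,331 kg.
Burnout mass m_f = stage dry + payload = 12,331 + 4,990 = 17,321 kg.
From the ideal rocket equation, Δv = v_e · ln(128,300/17,321) = 2650.0 × ln(7.407) = 2650.0 × 2.0025 ≈ 5306 m/s.

Δv ≈ 5310 m/s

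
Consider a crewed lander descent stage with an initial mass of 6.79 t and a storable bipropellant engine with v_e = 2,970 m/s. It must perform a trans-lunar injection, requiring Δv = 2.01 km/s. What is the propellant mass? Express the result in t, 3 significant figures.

propellant mass ≈ 3.34 t

From the ideal rocket equation, m₀/m_f = exp(Δv / v_e) = exp(2010 / 2970.0) = exp(0.6768) = 1.9675.
m_f = 6.79 / 1.9675 = 3.45108 t, so propellant = m₀ − m_f = 6.79 − 3.45108 = 3.33892 t.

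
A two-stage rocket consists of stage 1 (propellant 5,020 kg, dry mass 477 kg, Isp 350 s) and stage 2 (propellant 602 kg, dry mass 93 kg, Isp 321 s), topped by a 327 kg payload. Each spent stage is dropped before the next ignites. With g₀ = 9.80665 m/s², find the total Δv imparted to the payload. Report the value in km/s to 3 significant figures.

Δv ≈ 7.84 km/s

Ignition mass of stage 1 = 5,020+477 + 602+93 + 327 = 6,519 kg.
Stage 1: m₀ = 6,519 kg, m_f = 6,519 − 5,020 = 1,499 kg; Δv = 350×9.80665×ln(4.349) = 3432.3×1.4699 ≈ 5045 m/s.
Stage 2: m₀ = 1,022 kg, m_f = 1,022 − 602 = 420 kg; Δv = 321×9.80665×ln(2.433) = 3147.9×0.8893 ≈ 2799 m/s.
Total Δv = 5045 + 2799 = 7844 m/s.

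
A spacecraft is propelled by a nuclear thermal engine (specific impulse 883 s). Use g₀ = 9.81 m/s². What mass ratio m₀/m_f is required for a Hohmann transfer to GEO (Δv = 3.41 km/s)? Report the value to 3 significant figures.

v_e = Isp · g₀ = 883 × 9.81 = 8662.2 m/s.
From the ideal rocket equation, m₀/m_f = exp(Δv / v_e) = exp(3410 / 8662.2) = exp(0.3937) = 1.4824.

mass ratio ≈ 1.48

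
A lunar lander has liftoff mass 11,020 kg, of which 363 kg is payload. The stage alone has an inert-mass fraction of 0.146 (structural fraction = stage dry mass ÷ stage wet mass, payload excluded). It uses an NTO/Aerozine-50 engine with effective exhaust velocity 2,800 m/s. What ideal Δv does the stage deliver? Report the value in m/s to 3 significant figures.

Δv ≈ 4890 m/s

Stage wet mass = m₀ − payload = 11,020 − 363 = 10,657 kg.
Stage dry mass = ε × stage wet mass = 0.146 × 10,657 = 1,555.92 kg.
Burnout mass m_f = stage dry + payload = 1,555.92 + 363 = 1,918.92 kg.
By the Tsiolkovsky rocket equation, Δv = v_e · ln(11,020/1,918.92) = 2800.0 × ln(5.743) = 2800.0 × 1.7479 ≈ 4894 m/s.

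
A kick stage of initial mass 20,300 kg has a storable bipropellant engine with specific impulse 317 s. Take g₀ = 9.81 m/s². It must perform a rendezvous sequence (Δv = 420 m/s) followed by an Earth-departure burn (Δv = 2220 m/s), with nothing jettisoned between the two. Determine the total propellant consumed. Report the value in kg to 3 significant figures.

total propellant consumed ≈ 11600 kg

v_e = Isp · g₀ = 317 × 9.81 = 3109.8 m/s.
After the first burn: m = 20300 × exp(−420/3109.8) = 20300 × 0.87367 = 17,735.5 kg.
After the second burn: m = 17,735.5 × exp(−2220/3109.8) = 17,735.5 × 0.48974 = 8,685.78 kg.
Total propellant = m₀ − m_final = 20300 − 8,685.78 = 11,614.22 kg.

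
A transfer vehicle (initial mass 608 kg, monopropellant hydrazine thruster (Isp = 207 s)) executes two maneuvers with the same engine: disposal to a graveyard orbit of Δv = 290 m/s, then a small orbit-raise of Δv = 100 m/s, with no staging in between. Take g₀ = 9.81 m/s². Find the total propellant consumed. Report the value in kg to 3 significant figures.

v_e = Isp · g₀ = 207 × 9.81 = 2030.7 m/s.
After the first burn: m = 608 × exp(−290/2030.7) = 608 × 0.86692 = 527.087 kg.
After the second burn: m = 527.087 × exp(−100/2030.7) = 527.087 × 0.95195 = 501.76 kg.
Total propellant = m₀ − m_final = 608 − 501.76 = 106.24 kg.

total propellant consumed ≈ 106 kg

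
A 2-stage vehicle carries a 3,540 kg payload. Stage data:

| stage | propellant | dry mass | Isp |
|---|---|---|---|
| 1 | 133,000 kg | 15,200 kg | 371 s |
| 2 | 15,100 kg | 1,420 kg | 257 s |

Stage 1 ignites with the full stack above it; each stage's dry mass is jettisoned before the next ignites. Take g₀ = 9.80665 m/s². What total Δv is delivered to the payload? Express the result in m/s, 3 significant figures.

Δv ≈ 9210 m/s

Ignition mass of stage 1 = 133,000+15,200 + 15,100+1,420 + 3,540 = 168,260 kg.
Stage 1: m₀ = 168,260 kg, m_f = 168,260 − 133,000 = 35,260 kg; Δv = 371×9.80665×ln(4.772) = 3638.3×1.5628 ≈ 5686 m/s.
Stage 2: m₀ = 20,060 kg, m_f = 20,060 − 15,100 = 4,960 kg; Δv = 257×9.80665×ln(4.044) = 2520.3×1.3973 ≈ 3522 m/s.
Total Δv = 5686 + 3522 = 9208 m/s.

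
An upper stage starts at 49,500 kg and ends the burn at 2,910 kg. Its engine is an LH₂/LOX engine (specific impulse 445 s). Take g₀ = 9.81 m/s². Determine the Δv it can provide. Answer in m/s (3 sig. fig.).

v_e = Isp · g₀ = 445 × 9.81 = 4365.4 m/s.
Δv = v_e · ln(m₀/m_f) = 4365.4 × ln(17.01) = 4365.4 × 2.8338 ≈ 12370.9 m/s.

Δv ≈ 12400 m/s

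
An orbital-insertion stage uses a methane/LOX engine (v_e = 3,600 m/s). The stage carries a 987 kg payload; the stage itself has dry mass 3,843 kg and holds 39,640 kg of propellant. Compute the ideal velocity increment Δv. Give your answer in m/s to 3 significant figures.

m₀ = payload + dry + propellant = 987 + 3,843 + 39,640 = 44,470 kg.
m_f = payload + dry = 987 + 3,843 = 4,830 kg.
Δv = v_e · ln(m₀/m_f) = 3600.0 × ln(9.207) = 3600.0 × 2.2200 ≈ 7991.9 m/s.

Δv ≈ 7990 m/s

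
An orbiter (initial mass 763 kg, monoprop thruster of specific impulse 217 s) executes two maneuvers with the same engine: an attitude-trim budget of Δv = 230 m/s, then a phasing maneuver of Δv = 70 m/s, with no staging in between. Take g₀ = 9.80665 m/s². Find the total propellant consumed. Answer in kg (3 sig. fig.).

total propellant consumed ≈ 100 kg

v_e = Isp · g₀ = 217 × 9.80665 = 2128.0 m/s.
After the first burn: m = 763 × exp(−230/2128.0) = 763 × 0.89756 = 684.838 kg.
After the second burn: m = 684.838 × exp(−70/2128.0) = 684.838 × 0.96764 = 662.677 kg.
Total propellant = m₀ − m_final = 763 − 662.677 = 100.323 kg.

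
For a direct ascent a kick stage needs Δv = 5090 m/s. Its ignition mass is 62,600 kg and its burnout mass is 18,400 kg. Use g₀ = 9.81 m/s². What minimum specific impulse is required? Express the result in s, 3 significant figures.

Isp ≈ 424 s

ln(m₀/m_f) = ln(62600/18400) = ln(3.402) = 1.2244.
By the Tsiolkovsky rocket equation, v_e = Δv / ln(m₀/m_f) = 5090 / 1.2244 = 4157.1 m/s.
Isp = v_e / g₀ = 4157.1 / 9.81 = 423.8 s.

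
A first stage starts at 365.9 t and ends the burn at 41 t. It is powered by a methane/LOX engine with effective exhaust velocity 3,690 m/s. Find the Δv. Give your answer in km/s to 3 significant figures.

Using Δv = v_e ln(m₀/m_f): Δv = v_e · ln(m₀/m_f) = 3690.0 × ln(8.924) = 3690.0 × 2.1888 ≈ 8076.6 m/s.

Δv ≈ 8.08 km/s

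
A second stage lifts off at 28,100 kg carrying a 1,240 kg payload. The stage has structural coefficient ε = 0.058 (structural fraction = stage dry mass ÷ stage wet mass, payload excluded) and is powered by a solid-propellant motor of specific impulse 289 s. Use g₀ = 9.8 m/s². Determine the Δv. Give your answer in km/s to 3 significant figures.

Δv ≈ 6.53 km/s

Stage wet mass = m₀ − payload = 28,100 − 1,240 = 26,860 kg.
Stage dry mass = ε × stage wet mass = 0.058 × 26,860 = 1,557.88 kg.
Burnout mass m_f = stage dry + payload = 1,557.88 + 1,240 = 2,797.88 kg.
v_e = Isp · g₀ = 289 × 9.8 = 2832.2 m/s.
Δv = v_e · ln(28,100/2,797.88) = 2832.2 × ln(10.04) = 2832.2 × 2.3069 ≈ 6534 m/s.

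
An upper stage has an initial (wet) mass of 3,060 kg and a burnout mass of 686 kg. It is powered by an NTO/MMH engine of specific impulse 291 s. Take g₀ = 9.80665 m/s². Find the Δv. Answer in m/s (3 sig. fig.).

Δv ≈ 4270 m/s

v_e = Isp · g₀ = 291 × 9.80665 = 2853.7 m/s.
Δv = v_e · ln(m₀/m_f) = 2853.7 × ln(4.461) = 2853.7 × 1.4953 ≈ 4267.2 m/s.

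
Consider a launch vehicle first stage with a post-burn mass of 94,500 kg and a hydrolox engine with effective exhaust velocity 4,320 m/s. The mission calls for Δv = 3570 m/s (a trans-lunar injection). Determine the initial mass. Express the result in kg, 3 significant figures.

By the Tsiolkovsky rocket equation, m₀/m_f = exp(Δv / v_e) = exp(3570 / 4320.0) = exp(0.8264) = 2.2851.
m₀ = m_f × 2.2851 = 94,500 × 2.2851 = 215,942 kg.

initial mass ≈ 216000 kg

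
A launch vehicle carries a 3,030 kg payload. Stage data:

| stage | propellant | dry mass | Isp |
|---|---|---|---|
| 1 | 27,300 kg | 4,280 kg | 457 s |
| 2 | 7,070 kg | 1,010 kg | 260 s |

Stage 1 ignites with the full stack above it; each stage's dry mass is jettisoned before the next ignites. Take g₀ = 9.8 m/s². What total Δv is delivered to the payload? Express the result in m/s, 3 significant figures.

Ignition mass of stage 1 = 27,300+4,280 + 7,070+1,010 + 3,030 = 42,690 kg.
Stage 1: m₀ = 42,690 kg, m_f = 42,690 − 27,300 = 15,390 kg; Δv = 457×9.8×ln(2.774) = 4478.6×1.0202 ≈ 4569 m/s.
Stage 2: m₀ = 11,110 kg, m_f = 11,110 − 7,070 = 4,040 kg; Δv = 260×9.8×ln(2.75) = 2548.0×1.0116 ≈ 2578 m/s.
Total Δv = 4569 + 2578 = 7147 m/s.

Δv ≈ 7150 m/s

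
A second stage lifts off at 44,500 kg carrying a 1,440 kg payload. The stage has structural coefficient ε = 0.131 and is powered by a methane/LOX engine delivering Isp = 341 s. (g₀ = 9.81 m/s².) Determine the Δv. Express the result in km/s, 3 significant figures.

Δv ≈ 6.15 km/s

Stage wet mass = m₀ − payload = 44,500 − 1,440 = 43,060 kg.
Stage dry mass = ε × stage wet mass = 0.131 × 43,060 = 5,640.86 kg.
Burnout mass m_f = stage dry + payload = 5,640.86 + 1,440 = 7,080.86 kg.
v_e = Isp · g₀ = 341 × 9.81 = 3345.2 m/s.
Δv = v_e · ln(44,500/7,080.86) = 3345.2 × ln(6.285) = 3345.2 × 1.8381 ≈ 6149 m/s.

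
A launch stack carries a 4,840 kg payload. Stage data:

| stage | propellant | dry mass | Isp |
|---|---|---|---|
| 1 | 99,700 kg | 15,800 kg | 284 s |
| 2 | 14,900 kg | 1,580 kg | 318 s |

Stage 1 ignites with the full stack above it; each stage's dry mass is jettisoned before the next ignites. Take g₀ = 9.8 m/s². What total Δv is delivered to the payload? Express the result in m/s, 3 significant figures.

Δv ≈ 7370 m/s

Ignition mass of stage 1 = 99,700+15,800 + 14,900+1,580 + 4,840 = 136,820 kg.
Stage 1: m₀ = 136,820 kg, m_f = 136,820 − 99,700 = 37,120 kg; Δv = 284×9.8×ln(3.686) = 2783.2×1.3045 ≈ 3631 m/s.
Stage 2: m₀ = 21,320 kg, m_f = 21,320 − 14,900 = 6,420 kg; Δv = 318×9.8×ln(3.321) = 3116.4×1.2002 ≈ 3740 m/s.
Total Δv = 3631 + 3740 = 7371 m/s.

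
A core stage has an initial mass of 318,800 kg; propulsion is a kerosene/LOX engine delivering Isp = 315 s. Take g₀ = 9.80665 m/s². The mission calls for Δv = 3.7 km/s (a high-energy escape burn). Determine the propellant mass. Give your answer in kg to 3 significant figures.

v_e = Isp · g₀ = 315 × 9.80665 = 3089.1 m/s.
By the Tsiolkovsky rocket equation, m₀/m_f = exp(Δv / v_e) = exp(3700 / 3089.1) = exp(1.1978) = 3.3127.
m_f = 318,800 / 3.3127 = 96,235.7 kg, so propellant = m₀ − m_f = 318,800 − 96,235.7 = 222,564.3 kg.

propellant mass ≈ 223000 kg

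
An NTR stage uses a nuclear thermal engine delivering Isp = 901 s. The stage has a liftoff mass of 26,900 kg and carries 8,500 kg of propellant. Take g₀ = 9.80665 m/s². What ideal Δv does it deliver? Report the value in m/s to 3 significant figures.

Δv ≈ 3360 m/s

v_e = Isp · g₀ = 901 × 9.80665 = 8835.8 m/s.
m_f = m₀ − m_prop = 26,900 − 8,500 = 18,400 kg.
Δv = v_e · ln(m₀/m_f) = 8835.8 × ln(1.462) = 8835.8 × 0.3798 ≈ 3355.6 m/s.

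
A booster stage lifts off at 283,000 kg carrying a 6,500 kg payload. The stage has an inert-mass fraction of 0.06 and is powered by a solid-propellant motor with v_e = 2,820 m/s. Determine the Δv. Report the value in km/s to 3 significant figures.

Stage wet mass = m₀ − payload = 283,000 − 6,500 = 276,500 kg.
Stage dry mass = ε × stage wet mass = 0.06 × 276,500 = 16,590 kg.
Burnout mass m_f = stage dry + payload = 16,590 + 6,500 = 23,090 kg.
Δv = v_e · ln(283,000/23,090) = 2820.0 × ln(12.26) = 2820.0 × 2.5060 ≈ 7067 m/s.

Δv ≈ 7.07 km/s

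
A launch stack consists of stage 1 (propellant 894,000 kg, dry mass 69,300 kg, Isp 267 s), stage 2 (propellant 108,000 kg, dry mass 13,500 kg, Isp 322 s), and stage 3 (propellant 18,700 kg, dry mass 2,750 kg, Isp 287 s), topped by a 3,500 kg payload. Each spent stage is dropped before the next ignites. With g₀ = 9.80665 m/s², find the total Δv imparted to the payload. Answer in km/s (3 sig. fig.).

Ignition mass of stage 1 = 894,000+69,300 + 108,000+13,500 + 18,700+2,750 + 3,500 = 1,109,750 kg.
Stage 1: m₀ = 1,109,750 kg, m_f = 1,109,750 − 894,000 = 215,750 kg; Δv = 267×9.80665×ln(5.144) = 2618.4×1.6378 ≈ 4288 m/s.
Stage 2: m₀ = 146,450 kg, m_f = 146,450 − 108,000 = 38,450 kg; Δv = 322×9.80665×ln(3.809) = 3157.7×1.3373 ≈ 4223 m/s.
Stage 3: m₀ = 24,950 kg, m_f = 24,950 − 18,700 = 6,250 kg; Δv = 287×9.80665×ln(3.992) = 2814.5×1.3843 ≈ 3896 m/s.
Total Δv = 4288 + 4223 + 3896 = 12407 m/s.

Δv ≈ 12.4 km/s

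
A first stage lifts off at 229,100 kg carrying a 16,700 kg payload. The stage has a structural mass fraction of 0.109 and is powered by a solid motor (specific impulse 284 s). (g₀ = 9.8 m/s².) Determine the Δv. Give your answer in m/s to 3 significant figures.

Stage wet mass = m₀ − payload = 229,100 − 16,700 = 212,400 kg.
Stage dry mass = ε × stage wet mass = 0.109 × 212,400 = 23,151.6 kg.
Burnout mass m_f = stage dry + payload = 23,151.6 + 16,700 = 39,851.6 kg.
v_e = Isp · g₀ = 284 × 9.8 = 2783.2 m/s.
Δv = v_e · ln(229,100/39,851.6) = 2783.2 × ln(5.749) = 2783.2 × 1.7490 ≈ 4868 m/s.

Δv ≈ 4870 m/s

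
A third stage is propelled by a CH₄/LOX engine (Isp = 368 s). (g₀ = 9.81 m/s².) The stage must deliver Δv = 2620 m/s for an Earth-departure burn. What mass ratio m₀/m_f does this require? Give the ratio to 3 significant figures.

v_e = Isp · g₀ = 368 × 9.81 = 3610.1 m/s.
m₀/m_f = exp(Δv / v_e) = exp(2620 / 3610.1) = exp(0.7257) = 2.0663.

mass ratio ≈ 2.07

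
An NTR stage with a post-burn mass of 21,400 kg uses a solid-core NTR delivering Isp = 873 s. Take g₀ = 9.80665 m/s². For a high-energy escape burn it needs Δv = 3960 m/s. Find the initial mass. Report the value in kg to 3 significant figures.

v_e = Isp · g₀ = 873 × 9.80665 = 8561.2 m/s.
By the Tsiolkovsky rocket equation, m₀/m_f = exp(Δv / v_e) = exp(3960 / 8561.2) = exp(0.4626) = 1.5881.
m₀ = m_f × 1.5881 = 21,400 × 1.5881 = 33,985.3 kg.

initial mass ≈ 34000 kg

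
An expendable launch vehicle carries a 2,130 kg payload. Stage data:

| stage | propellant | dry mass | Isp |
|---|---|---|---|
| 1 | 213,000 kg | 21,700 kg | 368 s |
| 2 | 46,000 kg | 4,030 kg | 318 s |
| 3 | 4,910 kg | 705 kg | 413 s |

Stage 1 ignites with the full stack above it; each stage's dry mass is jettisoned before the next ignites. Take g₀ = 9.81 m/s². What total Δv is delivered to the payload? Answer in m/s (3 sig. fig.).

Ignition mass of stage 1 = 213,000+21,700 + 46,000+4,030 + 4,910+705 + 2,130 = 292,475 kg.
Stage 1: m₀ = 292,475 kg, m_f = 292,475 − 213,000 = 79,475 kg; Δv = 368×9.81×ln(3.68) = 3610.1×1.3029 ≈ 4704 m/s.
Stage 2: m₀ = 57,775 kg, m_f = 57,775 − 46,000 = 11,775 kg; Δv = 318×9.81×ln(4.907) = 3119.6×1.5906 ≈ 4962 m/s.
Stage 3: m₀ = 7,745 kg, m_f = 7,745 − 4,910 = 2,835 kg; Δv = 413×9.81×ln(2.732) = 4051.5×1.0050 ≈ 4072 m/s.
Total Δv = 4704 + 4962 + 4072 = 13738 m/s.

Δv ≈ 13700 m/s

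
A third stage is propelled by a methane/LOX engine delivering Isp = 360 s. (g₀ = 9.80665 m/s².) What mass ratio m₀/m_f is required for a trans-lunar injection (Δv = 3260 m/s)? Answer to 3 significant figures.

v_e = Isp · g₀ = 360 × 9.80665 = 3530.4 m/s.
m₀/m_f = exp(Δv / v_e) = exp(3260 / 3530.4) = exp(0.9234) = 2.5179.

mass ratio ≈ 2.52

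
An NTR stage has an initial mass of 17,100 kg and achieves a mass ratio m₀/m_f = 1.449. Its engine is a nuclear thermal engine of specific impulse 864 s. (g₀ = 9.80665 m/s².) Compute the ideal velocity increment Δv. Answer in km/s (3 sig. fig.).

v_e = Isp · g₀ = 864 × 9.80665 = 8472.9 m/s.
Δv = v_e · ln(1.449) = 8472.9 × 0.3709 ≈ 3142.4 m/s.

Δv ≈ 3.14 km/s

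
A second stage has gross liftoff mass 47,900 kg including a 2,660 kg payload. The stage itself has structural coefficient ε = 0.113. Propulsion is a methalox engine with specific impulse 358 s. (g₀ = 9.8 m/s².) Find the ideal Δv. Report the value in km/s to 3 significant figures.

Δv ≈ 6.38 km/s

Stage wet mass = m₀ − payload = 47,900 − 2,660 = 45,240 kg.
Stage dry mass = ε × stage wet mass = 0.113 × 45,240 = 5,112.12 kg.
Burnout mass m_f = stage dry + payload = 5,112.12 + 2,660 = 7,772.12 kg.
v_e = Isp · g₀ = 358 × 9.8 = 3508.4 m/s.
From the ideal rocket equation, Δv = v_e · ln(47,900/7,772.12) = 3508.4 × ln(6.163) = 3508.4 × 1.8186 ≈ 6380 m/s.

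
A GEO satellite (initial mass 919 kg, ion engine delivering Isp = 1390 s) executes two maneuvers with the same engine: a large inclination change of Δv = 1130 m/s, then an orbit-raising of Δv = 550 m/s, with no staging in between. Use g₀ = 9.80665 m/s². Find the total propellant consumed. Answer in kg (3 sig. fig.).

v_e = Isp · g₀ = 1390 × 9.80665 = 13631.2 m/s.
After the first burn: m = 919 × exp(−1130/13631.2) = 919 × 0.92045 = 845.894 kg.
After the second burn: m = 845.894 × exp(−550/13631.2) = 845.894 × 0.96045 = 812.439 kg.
Total propellant = m₀ − m_final = 919 − 812.439 = 106.561 kg.

total propellant consumed ≈ 107 kg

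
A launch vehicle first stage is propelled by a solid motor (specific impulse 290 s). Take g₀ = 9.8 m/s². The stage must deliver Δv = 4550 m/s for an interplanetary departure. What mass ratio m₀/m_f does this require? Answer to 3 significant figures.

v_e = Isp · g₀ = 290 × 9.8 = 2842.0 m/s.
m₀/m_f = exp(Δv / v_e) = exp(4550 / 2842.0) = exp(1.6010) = 4.9579.

mass ratio ≈ 4.96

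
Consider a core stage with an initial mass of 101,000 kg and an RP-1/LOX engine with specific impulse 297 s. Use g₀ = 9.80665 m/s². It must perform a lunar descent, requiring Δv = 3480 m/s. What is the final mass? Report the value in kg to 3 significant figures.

final mass ≈ 30600 kg

v_e = Isp · g₀ = 297 × 9.80665 = 2912.6 m/s.
By the Tsiolkovsky rocket equation, m₀/m_f = exp(Δv / v_e) = exp(3480 / 2912.6) = exp(1.1948) = 3.3030.
m_f = m₀ / 3.3030 = 101,000 / 3.3030 = 30,578.3 kg.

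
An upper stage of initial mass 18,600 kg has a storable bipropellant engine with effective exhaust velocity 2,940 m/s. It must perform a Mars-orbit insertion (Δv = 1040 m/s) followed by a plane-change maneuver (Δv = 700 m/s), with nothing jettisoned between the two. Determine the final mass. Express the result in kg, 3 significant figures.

After the first burn: m = 18600 × exp(−1040/2940.0) = 18600 × 0.70206 = 13,058.3 kg.
After the second burn: m = 13,058.3 × exp(−700/2940.0) = 13,058.3 × 0.78813 = 10,291.6 kg.

final mass ≈ 10300 kg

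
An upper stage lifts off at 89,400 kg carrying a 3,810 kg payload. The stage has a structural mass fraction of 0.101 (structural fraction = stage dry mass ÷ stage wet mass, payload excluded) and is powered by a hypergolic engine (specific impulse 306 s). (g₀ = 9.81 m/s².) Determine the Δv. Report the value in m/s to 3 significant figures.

Stage wet mass = m₀ − payload = 89,400 − 3,810 = 85,590 kg.
Stage dry mass = ε × stage wet mass = 0.101 × 85,590 = 8,644.59 kg.
Burnout mass m_f = stage dry + payload = 8,644.59 + 3,810 = 12,454.59 kg.
v_e = Isp · g₀ = 306 × 9.81 = 3001.9 m/s.
Δv = v_e · ln(89,400/12,454.59) = 3001.9 × ln(7.178) = 3001.9 × 1.9710 ≈ 5917 m/s.

Δv ≈ 5920 m/s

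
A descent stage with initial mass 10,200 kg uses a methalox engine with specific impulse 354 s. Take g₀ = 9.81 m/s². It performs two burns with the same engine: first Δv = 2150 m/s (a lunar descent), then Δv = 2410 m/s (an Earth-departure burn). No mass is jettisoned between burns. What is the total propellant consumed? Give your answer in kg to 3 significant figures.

v_e = Isp · g₀ = 354 × 9.81 = 3472.7 m/s.
After the first burn: m = 10200 × exp(−2150/3472.7) = 10200 × 0.53842 = 5,491.88 kg.
After the second burn: m = 5,491.88 × exp(−2410/3472.7) = 5,491.88 × 0.49959 = 2,743.69 kg.
Total propellant = m₀ − m_final = 10200 − 2,743.69 = 7,456.31 kg.

total propellant consumed ≈ 7460 kg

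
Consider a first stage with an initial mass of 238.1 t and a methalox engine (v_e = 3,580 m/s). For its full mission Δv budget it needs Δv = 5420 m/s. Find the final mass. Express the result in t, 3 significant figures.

final mass ≈ 52.4 t

By the Tsiolkovsky rocket equation, m₀/m_f = exp(Δv / v_e) = exp(5420 / 3580.0) = exp(1.5140) = 4.5447.
m_f = m₀ / 4.5447 = 238.1 / 4.5447 = 52.3907 t.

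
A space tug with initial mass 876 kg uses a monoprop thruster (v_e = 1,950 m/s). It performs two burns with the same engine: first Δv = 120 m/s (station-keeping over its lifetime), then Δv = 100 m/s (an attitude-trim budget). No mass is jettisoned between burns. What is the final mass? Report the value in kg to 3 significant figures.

final mass ≈ 783 kg

After the first burn: m = 876 × exp(−120/1950.0) = 876 × 0.94032 = 823.72 kg.
After the second burn: m = 823.72 × exp(−100/1950.0) = 823.72 × 0.95001 = 782.542 kg.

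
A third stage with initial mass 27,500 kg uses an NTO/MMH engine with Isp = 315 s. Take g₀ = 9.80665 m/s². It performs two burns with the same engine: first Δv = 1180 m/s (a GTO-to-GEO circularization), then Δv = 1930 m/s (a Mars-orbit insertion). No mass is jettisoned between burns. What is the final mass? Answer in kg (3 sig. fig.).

final mass ≈ 10000 kg

v_e = Isp · g₀ = 315 × 9.80665 = 3089.1 m/s.
After the first burn: m = 27500 × exp(−1180/3089.1) = 27500 × 0.68250 = 18,768.8 kg.
After the second burn: m = 18,768.8 × exp(−1930/3089.1) = 18,768.8 × 0.53538 = 10,048.4 kg.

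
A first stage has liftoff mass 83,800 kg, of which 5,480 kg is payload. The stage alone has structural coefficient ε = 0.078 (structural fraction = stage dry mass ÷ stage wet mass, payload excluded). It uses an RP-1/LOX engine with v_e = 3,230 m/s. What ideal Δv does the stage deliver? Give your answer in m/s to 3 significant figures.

Stage wet mass = m₀ − payload = 83,800 − 5,480 = 78,320 kg.
Stage dry mass = ε × stage wet mass = 0.078 × 78,320 = 6,108.96 kg.
Burnout mass m_f = stage dry + payload = 6,108.96 + 5,480 = 11,588.96 kg.
Δv = v_e · ln(83,800/11,588.96) = 3230.0 × ln(7.231) = 3230.0 × 1.9784 ≈ 6390 m/s.

Δv ≈ 6390 m/s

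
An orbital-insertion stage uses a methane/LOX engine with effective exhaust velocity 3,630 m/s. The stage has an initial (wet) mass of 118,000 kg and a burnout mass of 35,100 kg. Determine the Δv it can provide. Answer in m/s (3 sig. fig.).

From the ideal rocket equation, Δv = v_e · ln(m₀/m_f) = 3630.0 × ln(3.362) = 3630.0 × 1.2125 ≈ 4401.3 m/s.

Δv ≈ 4400 m/s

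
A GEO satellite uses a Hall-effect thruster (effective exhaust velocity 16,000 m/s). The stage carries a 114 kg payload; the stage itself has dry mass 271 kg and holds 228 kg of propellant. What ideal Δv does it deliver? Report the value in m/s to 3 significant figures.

Δv ≈ 7440 m/s

m₀ = payload + dry + propellant = 114 + 271 + 228 = 613 kg.
m_f = payload + dry = 114 + 271 = 385 kg.
Using Δv = v_e ln(m₀/m_f): Δv = v_e · ln(m₀/m_f) = 16000.0 × ln(1.592) = 16000.0 × 0.4651 ≈ 7441.9 m/s.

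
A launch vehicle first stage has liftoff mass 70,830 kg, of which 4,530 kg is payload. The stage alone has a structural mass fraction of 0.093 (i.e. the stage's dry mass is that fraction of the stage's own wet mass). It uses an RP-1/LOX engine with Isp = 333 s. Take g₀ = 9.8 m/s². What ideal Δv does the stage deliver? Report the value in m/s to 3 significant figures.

Stage wet mass = m₀ − payload = 70,830 − 4,530 = 66,300 kg.
Stage dry mass = ε × stage wet mass = 0.093 × 66,300 = 6,165.9 kg.
Burnout mass m_f = stage dry + payload = 6,165.9 + 4,530 = 10,695.9 kg.
v_e = Isp · g₀ = 333 × 9.8 = 3263.4 m/s.
By the Tsiolkovsky rocket equation, Δv = v_e · ln(70,830/10,695.9) = 3263.4 × ln(6.622) = 3263.4 × 1.8904 ≈ 6169 m/s.

Δv ≈ 6170 m/s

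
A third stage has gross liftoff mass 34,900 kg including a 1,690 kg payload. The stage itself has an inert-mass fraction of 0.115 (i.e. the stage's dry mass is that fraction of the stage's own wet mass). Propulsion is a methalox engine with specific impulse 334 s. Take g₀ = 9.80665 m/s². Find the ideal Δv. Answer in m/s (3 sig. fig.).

Stage wet mass = m₀ − payload = 34,900 − 1,690 = 33,210 kg.
Stage dry mass = ε × stage wet mass = 0.115 × 33,210 = 3,819.15 kg.
Burnout mass m_f = stage dry + payload = 3,819.15 + 1,690 = 5,509.15 kg.
v_e = Isp · g₀ = 334 × 9.80665 = 3275.4 m/s.
Δv = v_e · ln(34,900/5,509.15) = 3275.4 × ln(6.335) = 3275.4 × 1.8461 ≈ 6047 m/s.

Δv ≈ 6050 m/s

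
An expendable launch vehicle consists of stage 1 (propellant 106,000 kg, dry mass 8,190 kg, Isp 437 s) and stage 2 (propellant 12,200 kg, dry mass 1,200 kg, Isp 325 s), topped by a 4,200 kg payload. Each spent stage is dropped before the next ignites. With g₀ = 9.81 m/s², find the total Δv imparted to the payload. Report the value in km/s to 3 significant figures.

Ignition mass of stage 1 = 106,000+8,190 + 12,200+1,200 + 4,200 = 131,790 kg.
Stage 1: m₀ = 131,790 kg, m_f = 131,790 − 106,000 = 25,790 kg; Δv = 437×9.81×ln(5.11) = 4287.0×1.6312 ≈ 6993 m/s.
Stage 2: m₀ = 17,600 kg, m_f = 17,600 − 12,200 = 5,400 kg; Δv = 325×9.81×ln(3.259) = 3188.2×1.1815 ≈ 3767 m/s.
Total Δv = 6993 + 3767 = 10760 m/s.

Δv ≈ 10.8 km/s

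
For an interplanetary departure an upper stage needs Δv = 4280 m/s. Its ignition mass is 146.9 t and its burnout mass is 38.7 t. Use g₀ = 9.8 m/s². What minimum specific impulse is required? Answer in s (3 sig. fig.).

Isp ≈ 327 s

ln(m₀/m_f) = ln(146900/38700) = ln(3.796) = 1.3339.
Using Δv = v_e ln(m₀/m_f): v_e = Δv / ln(m₀/m_f) = 4280 / 1.3339 = 3208.6 m/s.
Isp = v_e / g₀ = 3208.6 / 9.8 = 327.4 s.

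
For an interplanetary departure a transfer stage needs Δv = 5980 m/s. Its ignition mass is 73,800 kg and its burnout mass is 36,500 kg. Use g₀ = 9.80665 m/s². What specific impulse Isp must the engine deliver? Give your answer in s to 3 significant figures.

Isp ≈ 866 s

ln(m₀/m_f) = ln(73800/36500) = ln(2.022) = 0.7040.
By the Tsiolkovsky rocket equation, v_e = Δv / ln(m₀/m_f) = 5980 / 0.7040 = 8493.8 m/s.
Isp = v_e / g₀ = 8493.8 / 9.80665 = 866.1 s.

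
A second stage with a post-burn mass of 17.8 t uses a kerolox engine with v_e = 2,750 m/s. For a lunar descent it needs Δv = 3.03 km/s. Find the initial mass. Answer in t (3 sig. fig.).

From the ideal rocket equation, m₀/m_f = exp(Δv / v_e) = exp(3030 / 2750.0) = exp(1.1018) = 3.0096.
m₀ = m_f × 3.0096 = 17.8 × 3.0096 = 53.5709 t.

initial mass ≈ 53.6 t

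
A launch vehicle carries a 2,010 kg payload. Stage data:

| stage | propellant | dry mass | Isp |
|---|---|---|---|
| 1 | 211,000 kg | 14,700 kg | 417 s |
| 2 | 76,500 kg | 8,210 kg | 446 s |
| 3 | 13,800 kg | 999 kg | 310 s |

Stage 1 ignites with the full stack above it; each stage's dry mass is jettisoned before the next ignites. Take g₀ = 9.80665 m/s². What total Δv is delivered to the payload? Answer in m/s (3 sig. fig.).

Δv ≈ 15600 m/s

Ignition mass of stage 1 = 211,000+14,700 + 76,500+8,210 + 13,800+999 + 2,010 = 327,219 kg.
Stage 1: m₀ = 327,219 kg, m_f = 327,219 − 211,000 = 116,219 kg; Δv = 417×9.80665×ln(2.816) = 4089.4×1.0352 ≈ 4233 m/s.
Stage 2: m₀ = 101,519 kg, m_f = 101,519 − 76,500 = 25,019 kg; Δv = 446×9.80665×ln(4.058) = 4373.8×1.4006 ≈ 6126 m/s.
Stage 3: m₀ = 16,809 kg, m_f = 16,809 − 13,800 = 3,009 kg; Δv = 310×9.80665×ln(5.586) = 3040.1×1.7203 ≈ 5230 m/s.
Total Δv = 4233 + 6126 + 5230 = 15589 m/s.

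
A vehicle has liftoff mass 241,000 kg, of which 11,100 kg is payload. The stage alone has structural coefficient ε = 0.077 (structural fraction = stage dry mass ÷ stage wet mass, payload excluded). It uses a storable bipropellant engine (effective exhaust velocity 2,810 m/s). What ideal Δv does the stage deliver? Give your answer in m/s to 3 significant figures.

Stage wet mass = m₀ − payload = 241,000 − 11,100 = 229,900 kg.
Stage dry mass = ε × stage wet mass = 0.077 × 229,900 = 17,702.3 kg.
Burnout mass m_f = stage dry + payload = 17,702.3 + 11,100 = 28,802.3 kg.
Using Δv = v_e ln(m₀/m_f): Δv = v_e · ln(241,000/28,802.3) = 2810.0 × ln(8.367) = 2810.0 × 2.1243 ≈ 5969 m/s.

Δv ≈ 5970 m/s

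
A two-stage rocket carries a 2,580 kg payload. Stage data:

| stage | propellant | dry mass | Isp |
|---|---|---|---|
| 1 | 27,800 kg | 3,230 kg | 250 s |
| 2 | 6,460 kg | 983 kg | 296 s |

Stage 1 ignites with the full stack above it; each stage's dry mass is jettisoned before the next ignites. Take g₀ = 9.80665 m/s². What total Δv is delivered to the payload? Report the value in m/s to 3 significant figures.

Δv ≈ 5770 m/s

Ignition mass of stage 1 = 27,800+3,230 + 6,460+983 + 2,580 = 41,053 kg.
Stage 1: m₀ = 41,053 kg, m_f = 41,053 − 27,800 = 13,253 kg; Δv = 250×9.80665×ln(3.098) = 2451.7×1.1306 ≈ 2772 m/s.
Stage 2: m₀ = 10,023 kg, m_f = 10,023 − 6,460 = 3,563 kg; Δv = 296×9.80665×ln(2.813) = 2902.8×1.0343 ≈ 3002 m/s.
Total Δv = 2772 + 3002 = 5774 m/s.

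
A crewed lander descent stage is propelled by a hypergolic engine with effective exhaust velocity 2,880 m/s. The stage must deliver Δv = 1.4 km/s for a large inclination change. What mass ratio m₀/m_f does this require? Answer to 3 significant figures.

mass ratio ≈ 1.63

From the ideal rocket equation, m₀/m_f = exp(Δv / v_e) = exp(1400 / 2880.0) = exp(0.4861) = 1.6260.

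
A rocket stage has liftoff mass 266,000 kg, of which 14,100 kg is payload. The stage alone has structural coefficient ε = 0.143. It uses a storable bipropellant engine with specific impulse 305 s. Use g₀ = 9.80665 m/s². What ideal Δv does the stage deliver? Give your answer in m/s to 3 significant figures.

Stage wet mass = m₀ − payload = 266,000 − 14,100 = 251,900 kg.
Stage dry mass = ε × stage wet mass = 0.143 × 251,900 = 36,021.7 kg.
Burnout mass m_f = stage dry + payload = 36,021.7 + 14,100 = 50,121.7 kg.
v_e = Isp · g₀ = 305 × 9.80665 = 2991.0 m/s.
Rocket equation: Δv = v_e · ln(266,000/50,121.7) = 2991.0 × ln(5.307) = 2991.0 × 1.6690 ≈ 4992 m/s.

Δv ≈ 4990 m/s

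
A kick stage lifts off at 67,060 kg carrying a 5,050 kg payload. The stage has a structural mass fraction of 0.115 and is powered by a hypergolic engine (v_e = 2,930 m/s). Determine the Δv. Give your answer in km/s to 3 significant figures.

Stage wet mass = m₀ − payload = 67,060 − 5,050 = 62,010 kg.
Stage dry mass = ε × stage wet mass = 0.115 × 62,010 = 7,131.15 kg.
Burnout mass m_f = stage dry + payload = 7,131.15 + 5,050 = 12,181.15 kg.
Δv = v_e · ln(67,060/12,181.15) = 2930.0 × ln(5.505) = 2930.0 × 1.7057 ≈ 4998 m/s.

Δv ≈ 5.00 km/s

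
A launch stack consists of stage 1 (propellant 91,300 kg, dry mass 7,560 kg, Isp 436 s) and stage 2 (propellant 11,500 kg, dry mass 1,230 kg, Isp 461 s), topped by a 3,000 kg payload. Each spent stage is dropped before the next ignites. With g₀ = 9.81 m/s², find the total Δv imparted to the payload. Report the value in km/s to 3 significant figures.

Δv ≈ 12.8 km/s

Ignition mass of stage 1 = 91,300+7,560 + 11,500+1,230 + 3,000 = 114,590 kg.
Stage 1: m₀ = 114,590 kg, m_f = 114,590 − 91,300 = 23,290 kg; Δv = 436×9.81×ln(4.92) = 4277.2×1.5933 ≈ 6815 m/s.
Stage 2: m₀ = 15,730 kg, m_f = 15,730 − 11,500 = 4,230 kg; Δv = 461×9.81×ln(3.719) = 4522.4×1.3134 ≈ 5940 m/s.
Total Δv = 6815 + 5940 = 12755 m/s.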